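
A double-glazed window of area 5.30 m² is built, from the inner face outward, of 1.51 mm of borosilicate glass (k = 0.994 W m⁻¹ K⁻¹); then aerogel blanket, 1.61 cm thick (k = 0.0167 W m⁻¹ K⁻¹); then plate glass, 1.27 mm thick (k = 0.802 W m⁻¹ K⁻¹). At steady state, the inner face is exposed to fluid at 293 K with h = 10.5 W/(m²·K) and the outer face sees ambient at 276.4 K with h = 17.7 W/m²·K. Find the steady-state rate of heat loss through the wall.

Q = 78.6 W

Treat each layer as a resistance in series:
  R_conv,in = 1/(hA) = 1/(10.5·5.30) = 0.01797 K/W
  R_borosilicate glass = L/(kA) = 0.00151/(0.994·5.30) = 2.866×10^-4 K/W
  R_aerogel blanket = L/(kA) = 0.0161/(0.0167·5.30) = 0.1819 K/W
  R_plate glass = L/(kA) = 0.00127/(0.802·5.30) = 2.988×10^-4 K/W
  R_conv,out = 1/(hA) = 1/(17.7·5.30) = 0.01066 K/W
ΣR = 0.01797 + 2.866×10^-4 + 0.1819 + 2.988×10^-4 + 0.01066 = 0.2111 K/W
Q = ΔT/ΣR = (293 K − 276.4 K)/0.2111 = 78.6 W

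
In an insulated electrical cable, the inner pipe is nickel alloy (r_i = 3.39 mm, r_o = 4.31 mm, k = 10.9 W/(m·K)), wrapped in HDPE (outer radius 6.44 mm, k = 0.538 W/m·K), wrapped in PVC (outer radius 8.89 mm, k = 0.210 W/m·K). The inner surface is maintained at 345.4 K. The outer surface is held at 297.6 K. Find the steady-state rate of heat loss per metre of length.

Treat each layer as a resistance in series:
  R'_nickel alloy = ln(0.00431/0.00339)/(2πk) = 0.2401/(2π·10.9) = 0.003506 m·K/W
  R'_HDPE = ln(0.00644/0.00431)/(2πk) = 0.4016/(2π·0.538) = 0.1188 m·K/W
  R'_PVC = ln(0.00889/0.00644)/(2πk) = 0.3224/(2π·0.210) = 0.2443 m·K/W
ΣR = 0.003506 + 0.1188 + 0.2443 = 0.3666 m·K/W
Q' = ΔT/ΣR = (345.4 K − 297.6 K)/0.3666 = 130 W/m

Q' = 130 W/m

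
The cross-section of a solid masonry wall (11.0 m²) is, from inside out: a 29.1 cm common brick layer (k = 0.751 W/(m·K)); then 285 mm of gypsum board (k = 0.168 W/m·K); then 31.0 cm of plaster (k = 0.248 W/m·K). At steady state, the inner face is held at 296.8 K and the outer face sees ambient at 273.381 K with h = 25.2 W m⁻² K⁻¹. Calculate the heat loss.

Series thermal resistances, inner to outer:
  R_common brick = L/(kA) = 0.291/(0.751·11.0) = 0.03523 K/W
  R_gypsum board = L/(kA) = 0.285/(0.168·11.0) = 0.1542 K/W
  R_plaster = L/(kA) = 0.310/(0.248·11.0) = 0.1136 K/W
  R_conv,out = 1/(hA) = 1/(25.2·11.0) = 0.003608 K/W
ΣR = 0.03523 + 0.1542 + 0.1136 + 0.003608 = 0.3066 K/W
Q = ΔT/ΣR = (296.8 K − 273.381 K)/0.3066 = 76.4 W

Q = 76.4 W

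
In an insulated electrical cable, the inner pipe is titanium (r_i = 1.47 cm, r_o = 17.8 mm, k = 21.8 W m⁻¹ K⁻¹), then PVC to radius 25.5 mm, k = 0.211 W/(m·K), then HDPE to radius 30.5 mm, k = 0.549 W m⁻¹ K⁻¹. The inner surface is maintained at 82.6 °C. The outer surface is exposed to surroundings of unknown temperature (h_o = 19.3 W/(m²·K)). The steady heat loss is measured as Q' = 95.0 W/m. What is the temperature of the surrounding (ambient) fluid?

T_out = 26.1 °C

Series resistances:
  R'_titanium = ln(0.0178/0.0147)/(2πk) = 0.1914/(2π·21.8) = 0.001397 m·K/W
  R'_PVC = ln(0.0255/0.0178)/(2πk) = 0.3595/(2π·0.211) = 0.2712 m·K/W
  R'_HDPE = ln(0.0305/0.0255)/(2πk) = 0.1790/(2π·0.549) = 0.05191 m·K/W
  R'_conv,out = 1/(2πr h) = 1/(2π·0.0305·19.3) = 0.2704 m·K/W
ΣR = 0.5948 m·K/W
ΔT = Q'·ΣR = 95.0 × 0.5948 = 56.51 K
Heat flows outward, so T_out = T_in − ΔT = 82.6 − 56.51 = 26.1 °C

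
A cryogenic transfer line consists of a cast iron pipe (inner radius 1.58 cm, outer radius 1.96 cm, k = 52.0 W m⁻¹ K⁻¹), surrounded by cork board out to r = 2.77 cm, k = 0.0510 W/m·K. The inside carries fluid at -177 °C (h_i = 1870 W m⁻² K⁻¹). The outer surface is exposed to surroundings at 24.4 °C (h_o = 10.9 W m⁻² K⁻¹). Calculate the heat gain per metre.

Treat each layer as a resistance in series:
  R'_conv,in = 1/(2πr h) = 1/(2π·0.0158·1870) = 0.005387 m·K/W
  R'_cast iron = ln(0.0196/0.0158)/(2πk) = 0.2155/(2π·52.0) = 6.596×10^-4 m·K/W
  R'_cork board = ln(0.0277/0.0196)/(2πk) = 0.3459/(2π·0.0510) = 1.079 m·K/W
  R'_conv,out = 1/(2πr h) = 1/(2π·0.0277·10.9) = 0.5271 m·K/W
ΣR = 0.005387 + 6.596×10^-4 + 1.079 + 0.5271 = 1.612 m·K/W
Q' = ΔT/ΣR = (-177 °C − 24.4 °C)/1.612 = -125 W/m
(Negative Q' ⇒ heat flows inward; heat gain = 125 W/m.)

Q' = 125 W/m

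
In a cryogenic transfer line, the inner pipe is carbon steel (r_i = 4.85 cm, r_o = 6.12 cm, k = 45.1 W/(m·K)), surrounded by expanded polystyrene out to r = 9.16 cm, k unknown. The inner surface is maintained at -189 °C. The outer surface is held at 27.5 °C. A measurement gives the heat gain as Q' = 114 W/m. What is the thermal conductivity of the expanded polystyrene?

k = 0.0338 W/m·K

ΣR = ΔT/Q' = |-189 − 27.5|/114 = 1.899 m·K/W
Known resistances:
  R'_carbon steel = ln(0.0612/0.0485)/(2πk) = 0.2326/(2π·45.1) = 8.208×10^-4 m·K/W
R_expanded polystyrene = ΣR − ΣR_known = 1.899 − 8.208×10^-4 = 1.898 m·K/W
ln(r₂/r₁)/(2πk) = 1.898 ⇒ k = 0.4033/(2π·1.898) = 0.0338 W/m·K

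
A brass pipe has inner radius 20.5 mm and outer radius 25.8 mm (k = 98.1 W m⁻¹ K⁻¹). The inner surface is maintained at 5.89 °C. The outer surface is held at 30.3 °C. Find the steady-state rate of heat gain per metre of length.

Q' = 65.4 kW/m

Q' = 2πk·ΔT/ln(r₂/r₁) = 2π × 98.1 × 24.41 / ln(0.0258/0.0205) = 65400 W/m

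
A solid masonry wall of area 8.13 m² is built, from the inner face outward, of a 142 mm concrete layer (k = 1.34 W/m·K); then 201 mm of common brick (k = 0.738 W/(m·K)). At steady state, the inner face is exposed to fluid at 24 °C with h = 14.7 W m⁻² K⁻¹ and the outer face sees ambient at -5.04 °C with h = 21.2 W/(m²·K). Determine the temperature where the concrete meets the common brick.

T = 13.8 °C

Series thermal resistances, inner to outer:
  R_conv,in = 1/(hA) = 1/(14.7·8.13) = 0.008367 K/W
  R_concrete = L/(kA) = 0.142/(1.34·8.13) = 0.01303 K/W
  R_common brick = L/(kA) = 0.201/(0.738·8.13) = 0.03350 K/W
  R_conv,out = 1/(hA) = 1/(21.2·8.13) = 0.005802 K/W
ΣR = 0.008367 + 0.01303 + 0.03350 + 0.005802 = 0.06070 K/W
Q = ΔT/ΣR = (24 °C − -5.04 °C)/0.06070 = 478.4 W
From the inner boundary to the concrete/common brick interface, ΣR_partial = 0.02140 K/W.
T_interface = T_in − Q·ΣR_partial = 24 °C − (478.4)(0.02140) = 13.8 °C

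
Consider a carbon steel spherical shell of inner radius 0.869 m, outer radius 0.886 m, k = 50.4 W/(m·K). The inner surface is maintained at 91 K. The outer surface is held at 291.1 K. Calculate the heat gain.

Q = 5740 kW

Q = 4πk·ΔT/(1/r₁ − 1/r₂) = 4π × 50.4 × 200.1 / (1/0.869 − 1/0.886) = 5.74×10^6 W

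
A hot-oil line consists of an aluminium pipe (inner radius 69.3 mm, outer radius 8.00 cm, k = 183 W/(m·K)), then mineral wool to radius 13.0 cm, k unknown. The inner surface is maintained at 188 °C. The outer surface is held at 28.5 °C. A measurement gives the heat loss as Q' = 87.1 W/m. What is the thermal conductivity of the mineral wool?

k = 0.0422 W/m·K

ΣR = ΔT/Q' = |188 − 28.5|/87.1 = 1.831 m·K/W
Known resistances:
  R'_aluminium = ln(0.0800/0.0693)/(2πk) = 0.1436/(2π·183) = 1.249×10^-4 m·K/W
R_mineral wool = ΣR − ΣR_known = 1.831 − 1.249×10^-4 = 1.831 m·K/W
ln(r₂/r₁)/(2πk) = 1.831 ⇒ k = 0.4855/(2π·1.831) = 0.0422 W/m·K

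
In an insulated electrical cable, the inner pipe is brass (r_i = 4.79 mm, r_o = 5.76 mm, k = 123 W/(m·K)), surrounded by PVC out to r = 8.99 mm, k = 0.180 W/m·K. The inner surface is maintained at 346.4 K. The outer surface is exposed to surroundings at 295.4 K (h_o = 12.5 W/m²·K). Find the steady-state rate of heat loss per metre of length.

Resistance network (inner→outer):
  R'_brass = ln(0.00576/0.00479)/(2πk) = 0.1844/(2π·123) = 2.386×10^-4 m·K/W
  R'_PVC = ln(0.00899/0.00576)/(2πk) = 0.4452/(2π·0.180) = 0.3936 m·K/W
  R'_conv,out = 1/(2πr h) = 1/(2π·0.00899·12.5) = 1.416 m·K/W
ΣR = 2.386×10^-4 + 0.3936 + 1.416 = 1.810 m·K/W
Q' = ΔT/ΣR = (346.4 K − 295.4 K)/1.810 = 28.2 W/m

Q' = 28.2 W/m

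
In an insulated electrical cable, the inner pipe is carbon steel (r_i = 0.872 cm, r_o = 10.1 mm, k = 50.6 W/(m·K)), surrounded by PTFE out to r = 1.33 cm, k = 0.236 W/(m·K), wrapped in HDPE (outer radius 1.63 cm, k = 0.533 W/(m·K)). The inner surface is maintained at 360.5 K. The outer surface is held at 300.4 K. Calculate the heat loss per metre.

Q' = 244 W/m

Series thermal resistances, inner to outer:
  R'_carbon steel = ln(0.0101/0.00872)/(2πk) = 0.1469/(2π·50.6) = 4.621×10^-4 m·K/W
  R'_PTFE = ln(0.0133/0.0101)/(2πk) = 0.2752/(2π·0.236) = 0.1856 m·K/W
  R'_HDPE = ln(0.0163/0.0133)/(2πk) = 0.2034/(2π·0.533) = 0.06074 m·K/W
ΣR = 4.621×10^-4 + 0.1856 + 0.06074 = 0.2468 m·K/W
Q' = ΔT/ΣR = (360.5 K − 300.4 K)/0.2468 = 244 W/m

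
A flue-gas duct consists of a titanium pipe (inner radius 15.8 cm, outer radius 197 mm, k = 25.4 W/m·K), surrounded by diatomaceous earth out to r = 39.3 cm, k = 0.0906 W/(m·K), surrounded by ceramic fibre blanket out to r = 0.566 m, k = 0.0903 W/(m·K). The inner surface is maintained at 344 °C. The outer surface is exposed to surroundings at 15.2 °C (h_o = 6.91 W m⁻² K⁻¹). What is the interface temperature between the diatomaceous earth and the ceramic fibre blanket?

Series thermal resistances, inner to outer:
  R'_titanium = ln(0.197/0.158)/(2πk) = 0.2206/(2π·25.4) = 0.001382 m·K/W
  R'_diatomaceous earth = ln(0.393/0.197)/(2πk) = 0.6906/(2π·0.0906) = 1.213 m·K/W
  R'_ceramic fibre blanket = ln(0.566/0.393)/(2πk) = 0.3648/(2π·0.0903) = 0.6429 m·K/W
  R'_conv,out = 1/(2πr h) = 1/(2π·0.566·6.91) = 0.04069 m·K/W
ΣR = 0.001382 + 1.213 + 0.6429 + 0.04069 = 1.898 m·K/W
Q' = ΔT/ΣR = (344 °C − 15.2 °C)/1.898 = 173.2 W/m
From the inner boundary to the diatomaceous earth/ceramic fibre blanket interface, ΣR_partial = 1.214 m·K/W.
T_interface = T_in − Q'·ΣR_partial = 344 °C − (173.2)(1.214) = 134 °C

T = 134 °C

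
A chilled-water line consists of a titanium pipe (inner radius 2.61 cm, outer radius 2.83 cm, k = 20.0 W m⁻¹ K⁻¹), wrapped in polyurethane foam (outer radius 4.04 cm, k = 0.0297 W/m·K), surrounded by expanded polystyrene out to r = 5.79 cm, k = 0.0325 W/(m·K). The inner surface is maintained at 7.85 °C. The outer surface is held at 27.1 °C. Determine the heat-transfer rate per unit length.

Series thermal resistances, inner to outer:
  R'_titanium = ln(0.0283/0.0261)/(2πk) = 0.08093/(2π·20.0) = 6.440×10^-4 m·K/W
  R'_polyurethane foam = ln(0.0404/0.0283)/(2πk) = 0.3560/(2π·0.0297) = 1.908 m·K/W
  R'_expanded polystyrene = ln(0.0579/0.0404)/(2πk) = 0.3599/(2π·0.0325) = 1.762 m·K/W
ΣR = 6.440×10^-4 + 1.908 + 1.762 = 3.671 m·K/W
Q' = ΔT/ΣR = (7.85 °C − 27.1 °C)/3.671 = -5.24 W/m
(Negative Q' ⇒ heat flows inward; heat gain = 5.24 W/m.)

Q' = 5.24 W/m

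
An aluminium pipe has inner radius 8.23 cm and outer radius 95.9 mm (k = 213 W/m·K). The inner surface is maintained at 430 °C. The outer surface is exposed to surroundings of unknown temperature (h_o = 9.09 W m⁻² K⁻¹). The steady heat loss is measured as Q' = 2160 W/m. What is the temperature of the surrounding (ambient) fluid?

T_out = 35.4 °C

Series resistances:
  R'_aluminium = ln(0.0959/0.0823)/(2πk) = 0.1529/(2π·213) = 1.143×10^-4 m·K/W
  R'_conv,out = 1/(2πr h) = 1/(2π·0.0959·9.09) = 0.1826 m·K/W
ΣR = 0.1827 m·K/W
ΔT = Q'·ΣR = 2160 × 0.1827 = 394.6 K
Heat flows outward, so T_out = T_in − ΔT = 430 − 394.6 = 35.4 °C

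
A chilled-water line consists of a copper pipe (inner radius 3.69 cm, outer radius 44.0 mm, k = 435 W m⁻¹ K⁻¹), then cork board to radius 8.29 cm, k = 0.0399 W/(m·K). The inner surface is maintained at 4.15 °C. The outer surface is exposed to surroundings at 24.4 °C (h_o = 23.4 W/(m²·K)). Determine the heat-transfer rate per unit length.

Series thermal resistances, inner to outer:
  R'_copper = ln(0.0440/0.0369)/(2πk) = 0.1760/(2π·435) = 6.439×10^-5 m·K/W
  R'_cork board = ln(0.0829/0.0440)/(2πk) = 0.6334/(2π·0.0399) = 2.527 m·K/W
  R'_conv,out = 1/(2πr h) = 1/(2π·0.0829·23.4) = 0.08204 m·K/W
ΣR = 6.439×10^-5 + 2.527 + 0.08204 = 2.609 m·K/W
Q' = ΔT/ΣR = (4.15 °C − 24.4 °C)/2.609 = -7.76 W/m
(Negative Q' ⇒ heat flows inward; heat gain = 7.76 W/m.)

Q' = 7.76 W/m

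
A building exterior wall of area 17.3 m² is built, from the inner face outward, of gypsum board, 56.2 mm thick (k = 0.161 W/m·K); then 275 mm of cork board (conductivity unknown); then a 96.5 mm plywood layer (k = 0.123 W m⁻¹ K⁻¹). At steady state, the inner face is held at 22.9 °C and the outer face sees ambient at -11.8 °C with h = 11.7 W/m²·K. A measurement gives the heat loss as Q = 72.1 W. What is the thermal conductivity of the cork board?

ΣR = ΔT/Q = |22.9 − -11.8|/72.1 = 0.4813 K/W
Known resistances:
  R_gypsum board = L/(kA) = 0.0562/(0.161·17.3) = 0.02018 K/W
  R_plywood = L/(kA) = 0.0965/(0.123·17.3) = 0.04535 K/W
  R_conv,out = 1/(hA) = 1/(11.7·17.3) = 0.004940 K/W
R_cork board = ΣR − ΣR_known = 0.4813 − 0.07047 = 0.4108 K/W
L/(kA) = 0.4108 ⇒ k = 0.275/(0.4108·17.3) = 0.0387 W/m·K

k = 0.0387 W/m·K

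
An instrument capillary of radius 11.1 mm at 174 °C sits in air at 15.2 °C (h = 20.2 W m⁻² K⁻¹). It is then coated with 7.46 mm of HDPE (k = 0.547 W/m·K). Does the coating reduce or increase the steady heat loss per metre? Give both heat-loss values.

increases: 224 → 277 W/m

Critical radius for a cylinder: r_cr = k/h = 0.0271 m = 2.71 cm.
Outer radius after coating: r₂ = 0.0111 + 0.00746 = 0.01856 m.
Since r₁ < r_cr and r₂ ≤ r_cr, the coating moves toward the maximum at r_cr — heat loss rises.
Bare: R = 1/(2πr₁h) = 0.7098 m·K/W; Q = 158.8/0.7098 = 224 W/m.
Coated: R = R_cond + R_conv = 0.5741 m·K/W; Q = 158.8/0.5741 = 277 W/m.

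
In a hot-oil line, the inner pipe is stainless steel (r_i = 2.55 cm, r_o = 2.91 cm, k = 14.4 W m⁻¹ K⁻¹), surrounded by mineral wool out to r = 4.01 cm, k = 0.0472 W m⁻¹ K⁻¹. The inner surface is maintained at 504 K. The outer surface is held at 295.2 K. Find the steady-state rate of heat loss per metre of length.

Series thermal resistances, inner to outer:
  R'_stainless steel = ln(0.0291/0.0255)/(2πk) = 0.1321/(2π·14.4) = 0.001460 m·K/W
  R'_mineral wool = ln(0.0401/0.0291)/(2πk) = 0.3206/(2π·0.0472) = 1.081 m·K/W
ΣR = 0.001460 + 1.081 = 1.082 m·K/W
Q' = ΔT/ΣR = (504 K − 295.2 K)/1.082 = 193 W/m

Q' = 193 W/m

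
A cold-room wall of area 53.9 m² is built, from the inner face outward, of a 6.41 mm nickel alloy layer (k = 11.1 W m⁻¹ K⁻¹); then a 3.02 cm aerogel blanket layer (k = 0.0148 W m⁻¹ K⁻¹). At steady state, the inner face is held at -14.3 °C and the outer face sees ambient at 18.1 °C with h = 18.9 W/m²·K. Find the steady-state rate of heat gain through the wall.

Resistance network (inner→outer):
  R_nickel alloy = L/(kA) = 0.00641/(11.1·53.9) = 1.071×10^-5 K/W
  R_aerogel blanket = L/(kA) = 0.0302/(0.0148·53.9) = 0.03786 K/W
  R_conv,out = 1/(hA) = 1/(18.9·53.9) = 9.816×10^-4 K/W
ΣR = 1.071×10^-5 + 0.03786 + 9.816×10^-4 = 0.03885 K/W
Q = ΔT/ΣR = (-14.3 °C − 18.1 °C)/0.03885 = -834 W
(Negative Q ⇒ heat flows inward; heat gain = 834 W.)

Q = 834 W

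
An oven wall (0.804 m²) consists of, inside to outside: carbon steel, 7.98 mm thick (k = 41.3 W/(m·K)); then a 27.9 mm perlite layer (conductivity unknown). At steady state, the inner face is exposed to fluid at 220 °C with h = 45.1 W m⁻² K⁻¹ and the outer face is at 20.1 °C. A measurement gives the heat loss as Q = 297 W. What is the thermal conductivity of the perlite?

ΣR = ΔT/Q = |220 − 20.1|/297 = 0.6731 K/W
Known resistances:
  R_conv,in = 1/(hA) = 1/(45.1·0.804) = 0.02758 K/W
  R_carbon steel = L/(kA) = 0.00798/(41.3·0.804) = 2.403×10^-4 K/W
R_perlite = ΣR − ΣR_known = 0.6731 − 0.02782 = 0.6453 K/W
L/(kA) = 0.6453 ⇒ k = 0.0279/(0.6453·0.804) = 0.0538 W/m·K

k = 0.0538 W/m·K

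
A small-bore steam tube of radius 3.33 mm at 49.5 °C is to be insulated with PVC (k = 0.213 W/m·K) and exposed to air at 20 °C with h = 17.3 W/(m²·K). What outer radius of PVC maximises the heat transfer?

For a cylinder, r_cr = k_ins/h = 0.213/17.3 = 0.0123 m = 1.23 cm

r_cr = 1.23 cm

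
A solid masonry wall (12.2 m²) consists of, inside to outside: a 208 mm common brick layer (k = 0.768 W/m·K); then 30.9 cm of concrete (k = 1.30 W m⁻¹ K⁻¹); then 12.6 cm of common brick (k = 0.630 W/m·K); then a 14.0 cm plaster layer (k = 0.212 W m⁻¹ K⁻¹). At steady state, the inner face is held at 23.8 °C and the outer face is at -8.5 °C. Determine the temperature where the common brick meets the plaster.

T = 7.08 °C

Series thermal resistances, inner to outer:
  R_common brick = L/(kA) = 0.208/(0.768·12.2) = 0.02220 K/W
  R_concrete = L/(kA) = 0.309/(1.30·12.2) = 0.01948 K/W
  R_common brick = L/(kA) = 0.126/(0.630·12.2) = 0.01639 K/W
  R_plaster = L/(kA) = 0.140/(0.212·12.2) = 0.05413 K/W
ΣR = 0.02220 + 0.01948 + 0.01639 + 0.05413 = 0.1122 K/W
Q = ΔT/ΣR = (23.8 °C − -8.5 °C)/0.1122 = 287.9 W
From the inner boundary to the common brick/plaster interface, ΣR_partial = 0.05807 K/W.
T_interface = T_in − Q·ΣR_partial = 23.8 °C − (287.9)(0.05807) = 7.08 °C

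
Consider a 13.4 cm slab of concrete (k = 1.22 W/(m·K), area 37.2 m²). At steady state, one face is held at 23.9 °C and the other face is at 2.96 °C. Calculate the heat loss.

Q = 7090 W

Q = kA·ΔT/L = 1.22 × 37.2 × |23.9 °C − 2.96 °C| / 0.134 = 7090 W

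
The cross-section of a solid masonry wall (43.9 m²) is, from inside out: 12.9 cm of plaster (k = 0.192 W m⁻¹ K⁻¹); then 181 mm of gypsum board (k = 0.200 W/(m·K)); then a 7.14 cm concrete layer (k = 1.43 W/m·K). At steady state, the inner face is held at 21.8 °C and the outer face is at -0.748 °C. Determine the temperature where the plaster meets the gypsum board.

Series thermal resistances, inner to outer:
  R_plaster = L/(kA) = 0.129/(0.192·43.9) = 0.01530 K/W
  R_gypsum board = L/(kA) = 0.181/(0.200·43.9) = 0.02062 K/W
  R_concrete = L/(kA) = 0.0714/(1.43·43.9) = 0.001137 K/W
ΣR = 0.01530 + 0.02062 + 0.001137 = 0.03706 K/W
Q = ΔT/ΣR = (21.8 °C − -0.748 °C)/0.03706 = 608.4 W
From the inner boundary to the plaster/gypsum board interface, ΣR_partial = 0.01530 K/W.
T_interface = T_in − Q·ΣR_partial = 21.8 °C − (608.4)(0.01530) = 12.5 °C

T = 12.5 °C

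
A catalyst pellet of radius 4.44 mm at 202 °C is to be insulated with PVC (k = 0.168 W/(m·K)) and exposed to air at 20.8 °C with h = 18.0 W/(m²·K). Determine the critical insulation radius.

For a sphere, r_cr = 2k_ins/h = 2·0.168/18.0 = 0.0187 m = 1.87 cm

r_cr = 1.87 cm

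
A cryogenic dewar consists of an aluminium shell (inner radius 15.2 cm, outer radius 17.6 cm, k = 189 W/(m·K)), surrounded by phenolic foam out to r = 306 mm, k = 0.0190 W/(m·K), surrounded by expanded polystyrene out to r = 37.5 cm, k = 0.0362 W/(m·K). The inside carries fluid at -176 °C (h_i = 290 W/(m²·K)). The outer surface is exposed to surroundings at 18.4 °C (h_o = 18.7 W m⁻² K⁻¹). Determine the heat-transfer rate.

Q = 16.9 W

Treat each layer as a resistance in series:
  R_conv,in = 1/(4πr²h) = 1/(4π·0.152²·290) = 0.01188 K/W
  R_aluminium = (1/0.152 − 1/0.176)/(4πk) = 0.8971/(4π·189) = 3.777×10^-4 K/W
  R_phenolic foam = (1/0.176 − 1/0.306)/(4πk) = 2.414/(4π·0.0190) = 10.11 K/W
  R_expanded polystyrene = (1/0.306 − 1/0.375)/(4πk) = 0.6013/(4π·0.0362) = 1.322 K/W
  R_conv,out = 1/(4πr²h) = 1/(4π·0.375²·18.7) = 0.03026 K/W
ΣR = 0.01188 + 3.777×10^-4 + 10.11 + 1.322 + 0.03026 = 11.47 K/W
Q = ΔT/ΣR = (-176 °C − 18.4 °C)/11.47 = -16.9 W
(Negative Q ⇒ heat flows inward; heat gain = 16.9 W.)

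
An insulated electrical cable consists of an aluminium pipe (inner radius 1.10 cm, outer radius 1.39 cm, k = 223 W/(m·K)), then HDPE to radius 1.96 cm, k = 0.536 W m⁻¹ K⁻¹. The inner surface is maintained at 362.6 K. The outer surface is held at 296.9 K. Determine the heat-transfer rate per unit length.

Q' = 643 W/m

Resistance network (inner→outer):
  R'_aluminium = ln(0.0139/0.0110)/(2πk) = 0.2340/(2π·223) = 1.670×10^-4 m·K/W
  R'_HDPE = ln(0.0196/0.0139)/(2πk) = 0.3436/(2π·0.536) = 0.1020 m·K/W
ΣR = 1.670×10^-4 + 0.1020 = 0.1022 m·K/W
Q' = ΔT/ΣR = (362.6 K − 296.9 K)/0.1022 = 643 W/m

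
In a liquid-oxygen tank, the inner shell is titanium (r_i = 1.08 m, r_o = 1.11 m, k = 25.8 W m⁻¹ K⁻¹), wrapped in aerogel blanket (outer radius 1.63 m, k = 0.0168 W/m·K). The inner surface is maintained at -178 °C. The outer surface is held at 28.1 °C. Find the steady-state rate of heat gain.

Q = 151 W

Treat each layer as a resistance in series:
  R_titanium = (1/1.08 − 1/1.11)/(4πk) = 0.02503/(4π·25.8) = 7.719×10^-5 K/W
  R_aerogel blanket = (1/1.11 − 1/1.63)/(4πk) = 0.2874/(4π·0.0168) = 1.361 K/W
ΣR = 7.719×10^-5 + 1.361 = 1.361 K/W
Q = ΔT/ΣR = (-178 °C − 28.1 °C)/1.361 = -151 W
(Negative Q ⇒ heat flows inward; heat gain = 151 W.)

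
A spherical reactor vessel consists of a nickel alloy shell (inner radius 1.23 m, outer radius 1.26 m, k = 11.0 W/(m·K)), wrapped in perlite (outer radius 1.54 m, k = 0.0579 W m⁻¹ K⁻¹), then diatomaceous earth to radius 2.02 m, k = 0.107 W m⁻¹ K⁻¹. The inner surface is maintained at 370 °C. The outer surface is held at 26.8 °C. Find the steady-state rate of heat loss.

Q = 1100 W

Resistance network (inner→outer):
  R_nickel alloy = (1/1.23 − 1/1.26)/(4πk) = 0.01936/(4π·11.0) = 1.400×10^-4 K/W
  R_perlite = (1/1.26 − 1/1.54)/(4πk) = 0.1443/(4π·0.0579) = 0.1983 K/W
  R_diatomaceous earth = (1/1.54 − 1/2.02)/(4πk) = 0.1543/(4π·0.107) = 0.1148 K/W
ΣR = 1.400×10^-4 + 0.1983 + 0.1148 = 0.3132 K/W
Q = ΔT/ΣR = (370 °C − 26.8 °C)/0.3132 = 1100 W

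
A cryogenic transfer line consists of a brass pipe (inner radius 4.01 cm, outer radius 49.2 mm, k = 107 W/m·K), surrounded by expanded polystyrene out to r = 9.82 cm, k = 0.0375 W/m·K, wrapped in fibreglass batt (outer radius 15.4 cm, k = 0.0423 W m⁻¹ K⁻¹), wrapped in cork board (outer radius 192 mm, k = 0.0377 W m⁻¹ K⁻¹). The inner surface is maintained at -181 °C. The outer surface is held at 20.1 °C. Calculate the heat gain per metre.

Series thermal resistances, inner to outer:
  R'_brass = ln(0.0492/0.0401)/(2πk) = 0.2045/(2π·107) = 3.042×10^-4 m·K/W
  R'_expanded polystyrene = ln(0.0982/0.0492)/(2πk) = 0.6911/(2π·0.0375) = 2.933 m·K/W
  R'_fibreglass batt = ln(0.154/0.0982)/(2πk) = 0.4499/(2π·0.0423) = 1.693 m·K/W
  R'_cork board = ln(0.192/0.154)/(2πk) = 0.2205/(2π·0.0377) = 0.9310 m·K/W
ΣR = 3.042×10^-4 + 2.933 + 1.693 + 0.9310 = 5.557 m·K/W
Q' = ΔT/ΣR = (-181 °C − 20.1 °C)/5.557 = -36.2 W/m
(Negative Q' ⇒ heat flows inward; heat gain = 36.2 W/m.)

Q' = 36.2 W/m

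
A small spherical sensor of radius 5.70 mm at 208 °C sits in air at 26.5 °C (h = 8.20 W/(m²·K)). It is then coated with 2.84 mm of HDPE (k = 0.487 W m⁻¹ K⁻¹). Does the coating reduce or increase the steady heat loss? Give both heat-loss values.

increases: 0.608 → 1.27 W

Critical radius for a sphere: r_cr = 2k/h = 0.119 m = 11.9 cm.
Outer radius after coating: r₂ = 0.00570 + 0.00284 = 0.00854 m.
Since r₁ < r_cr and r₂ ≤ r_cr, the coating moves toward the maximum at r_cr — heat loss rises.
Bare: R = 1/(4πr₁²h) = 298.7 K/W; Q = 181.5/298.7 = 0.608 W.
Coated: R = R_cond + R_conv = 142.6 K/W; Q = 181.5/142.6 = 1.27 W.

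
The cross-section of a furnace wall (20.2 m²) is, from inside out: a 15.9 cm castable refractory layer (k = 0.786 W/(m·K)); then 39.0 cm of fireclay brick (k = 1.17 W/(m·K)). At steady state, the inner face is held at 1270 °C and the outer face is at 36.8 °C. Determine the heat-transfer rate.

Q = 46.5 kW

Resistance network (inner→outer):
  R_castable refractory = L/(kA) = 0.159/(0.786·20.2) = 0.01001 K/W
  R_fireclay brick = L/(kA) = 0.390/(1.17·20.2) = 0.01650 K/W
ΣR = 0.01001 + 0.01650 = 0.02651 K/W
Q = ΔT/ΣR = (1270 °C − 36.8 °C)/0.02651 = 46500 W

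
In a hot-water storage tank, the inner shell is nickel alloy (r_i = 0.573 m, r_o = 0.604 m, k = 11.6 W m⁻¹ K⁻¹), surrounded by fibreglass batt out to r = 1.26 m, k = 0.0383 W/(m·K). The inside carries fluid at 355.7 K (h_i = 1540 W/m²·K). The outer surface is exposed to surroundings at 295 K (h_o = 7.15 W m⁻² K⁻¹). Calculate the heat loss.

Treat each layer as a resistance in series:
  R_conv,in = 1/(4πr²h) = 1/(4π·0.573²·1540) = 1.574×10^-4 K/W
  R_nickel alloy = (1/0.573 − 1/0.604)/(4πk) = 0.08957/(4π·11.6) = 6.145×10^-4 K/W
  R_fibreglass batt = (1/0.604 − 1/1.26)/(4πk) = 0.8620/(4π·0.0383) = 1.791 K/W
  R_conv,out = 1/(4πr²h) = 1/(4π·1.26²·7.15) = 0.007010 K/W
ΣR = 1.574×10^-4 + 6.145×10^-4 + 1.791 + 0.007010 = 1.799 K/W
Q = ΔT/ΣR = (355.7 K − 295 K)/1.799 = 33.7 W

Q = 33.7 W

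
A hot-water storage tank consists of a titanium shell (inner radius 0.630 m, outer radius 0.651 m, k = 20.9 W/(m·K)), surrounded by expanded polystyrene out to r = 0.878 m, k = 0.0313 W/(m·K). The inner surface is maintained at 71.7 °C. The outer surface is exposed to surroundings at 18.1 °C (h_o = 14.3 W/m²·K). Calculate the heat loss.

Resistance network (inner→outer):
  R_titanium = (1/0.630 − 1/0.651)/(4πk) = 0.05120/(4π·20.9) = 1.950×10^-4 K/W
  R_expanded polystyrene = (1/0.651 − 1/0.878)/(4πk) = 0.3971/(4π·0.0313) = 1.010 K/W
  R_conv,out = 1/(4πr²h) = 1/(4π·0.878²·14.3) = 0.007219 K/W
ΣR = 1.950×10^-4 + 1.010 + 0.007219 = 1.017 K/W
Q = ΔT/ΣR = (71.7 °C − 18.1 °C)/1.017 = 52.7 W

Q = 52.7 W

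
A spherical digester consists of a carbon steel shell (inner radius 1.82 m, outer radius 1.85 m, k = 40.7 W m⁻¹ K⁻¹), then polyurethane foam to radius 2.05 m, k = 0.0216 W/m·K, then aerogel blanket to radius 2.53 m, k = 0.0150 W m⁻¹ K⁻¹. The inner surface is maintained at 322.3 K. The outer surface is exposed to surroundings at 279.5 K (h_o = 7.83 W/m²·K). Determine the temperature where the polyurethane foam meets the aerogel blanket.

Series thermal resistances, inner to outer:
  R_carbon steel = (1/1.82 − 1/1.85)/(4πk) = 0.008910/(4π·40.7) = 1.742×10^-5 K/W
  R_polyurethane foam = (1/1.85 − 1/2.05)/(4πk) = 0.05274/(4π·0.0216) = 0.1943 K/W
  R_aerogel blanket = (1/2.05 − 1/2.53)/(4πk) = 0.09255/(4π·0.0150) = 0.4910 K/W
  R_conv,out = 1/(4πr²h) = 1/(4π·2.53²·7.83) = 0.001588 K/W
ΣR = 1.742×10^-5 + 0.1943 + 0.4910 + 0.001588 = 0.6869 K/W
Q = ΔT/ΣR = (322.3 K − 279.5 K)/0.6869 = 62.31 W
From the inner boundary to the polyurethane foam/aerogel blanket interface, ΣR_partial = 0.1943 K/W.
T_interface = T_in − Q·ΣR_partial = 322.3 K − (62.31)(0.1943) = 310.2 K

T = 310.2 K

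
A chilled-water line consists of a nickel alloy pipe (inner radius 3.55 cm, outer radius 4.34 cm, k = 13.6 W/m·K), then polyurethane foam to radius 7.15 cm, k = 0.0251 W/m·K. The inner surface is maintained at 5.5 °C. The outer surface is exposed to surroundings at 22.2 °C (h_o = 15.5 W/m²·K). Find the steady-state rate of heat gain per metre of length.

Q' = 5.04 W/m

Resistance network (inner→outer):
  R'_nickel alloy = ln(0.0434/0.0355)/(2πk) = 0.2009/(2π·13.6) = 0.002351 m·K/W
  R'_polyurethane foam = ln(0.0715/0.0434)/(2πk) = 0.4992/(2π·0.0251) = 3.166 m·K/W
  R'_conv,out = 1/(2πr h) = 1/(2π·0.0715·15.5) = 0.1436 m·K/W
ΣR = 0.002351 + 3.166 + 0.1436 = 3.312 m·K/W
Q' = ΔT/ΣR = (5.5 °C − 22.2 °C)/3.312 = -5.04 W/m
(Negative Q' ⇒ heat flows inward; heat gain = 5.04 W/m.)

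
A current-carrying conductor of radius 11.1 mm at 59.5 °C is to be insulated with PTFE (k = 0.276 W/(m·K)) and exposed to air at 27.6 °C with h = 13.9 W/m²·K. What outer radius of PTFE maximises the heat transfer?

For a cylinder, r_cr = k_ins/h = 0.276/13.9 = 0.0199 m = 1.99 cm

r_cr = 1.99 cm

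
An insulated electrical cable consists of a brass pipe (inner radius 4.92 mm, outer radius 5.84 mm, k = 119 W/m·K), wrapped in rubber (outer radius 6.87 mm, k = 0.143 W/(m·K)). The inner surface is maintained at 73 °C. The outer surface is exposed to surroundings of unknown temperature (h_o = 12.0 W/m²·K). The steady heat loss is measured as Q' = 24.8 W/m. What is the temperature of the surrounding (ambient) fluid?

T_out = 20.6 °C

Sum the resistances:
  R'_brass = ln(0.00584/0.00492)/(2πk) = 0.1714/(2π·119) = 2.293×10^-4 m·K/W
  R'_rubber = ln(0.00687/0.00584)/(2πk) = 0.1624/(2π·0.143) = 0.1808 m·K/W
  R'_conv,out = 1/(2πr h) = 1/(2π·0.00687·12.0) = 1.931 m·K/W
ΣR = 2.112 m·K/W
ΔT = Q'·ΣR = 24.8 × 2.112 = 52.38 K
Heat flows outward, so T_out = T_in − ΔT = 73 − 52.38 = 20.6 °C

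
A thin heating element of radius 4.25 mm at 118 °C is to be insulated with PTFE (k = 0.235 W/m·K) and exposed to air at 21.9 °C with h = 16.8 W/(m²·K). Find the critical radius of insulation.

r_cr = 1.40 cm

For a cylinder, r_cr = k_ins/h = 0.235/16.8 = 0.0140 m = 1.40 cm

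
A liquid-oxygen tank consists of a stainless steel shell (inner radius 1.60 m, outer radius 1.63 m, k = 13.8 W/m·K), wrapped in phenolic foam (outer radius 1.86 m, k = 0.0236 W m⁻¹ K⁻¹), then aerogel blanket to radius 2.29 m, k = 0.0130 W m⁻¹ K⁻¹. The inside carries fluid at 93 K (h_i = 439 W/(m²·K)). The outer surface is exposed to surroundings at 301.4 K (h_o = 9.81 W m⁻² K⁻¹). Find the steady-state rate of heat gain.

Treat each layer as a resistance in series:
  R_conv,in = 1/(4πr²h) = 1/(4π·1.60²·439) = 7.081×10^-5 K/W
  R_stainless steel = (1/1.60 − 1/1.63)/(4πk) = 0.01150/(4π·13.8) = 6.633×10^-5 K/W
  R_phenolic foam = (1/1.63 − 1/1.86)/(4πk) = 0.07586/(4π·0.0236) = 0.2558 K/W
  R_aerogel blanket = (1/1.86 − 1/2.29)/(4πk) = 0.1010/(4π·0.0130) = 0.6180 K/W
  R_conv,out = 1/(4πr²h) = 1/(4π·2.29²·9.81) = 0.001547 K/W
ΣR = 7.081×10^-5 + 6.633×10^-5 + 0.2558 + 0.6180 + 0.001547 = 0.8755 K/W
Q = ΔT/ΣR = (93 K − 301.4 K)/0.8755 = -238 W
(Negative Q ⇒ heat flows inward; heat gain = 238 W.)

Q = 238 W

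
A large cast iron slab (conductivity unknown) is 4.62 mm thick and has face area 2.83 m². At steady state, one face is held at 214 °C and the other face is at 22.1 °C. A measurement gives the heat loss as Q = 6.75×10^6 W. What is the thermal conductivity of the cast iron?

ΣR = ΔT/Q = |214 − 22.1|/6.75×10^6 = 2.843×10^-5 K/W
L/(kA) = 2.843×10^-5 ⇒ k = 0.00462/(2.843×10^-5·2.83) = 57.4 W/m·K

k = 57.4 W/m·K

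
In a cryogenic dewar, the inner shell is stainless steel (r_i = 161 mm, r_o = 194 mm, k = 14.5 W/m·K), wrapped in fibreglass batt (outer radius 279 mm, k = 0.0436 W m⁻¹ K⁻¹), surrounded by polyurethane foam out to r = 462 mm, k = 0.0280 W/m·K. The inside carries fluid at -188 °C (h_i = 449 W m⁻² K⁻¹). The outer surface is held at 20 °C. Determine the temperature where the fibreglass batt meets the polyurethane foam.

T = -101 °C

Series thermal resistances, inner to outer:
  R_conv,in = 1/(4πr²h) = 1/(4π·0.161²·449) = 0.006837 K/W
  R_stainless steel = (1/0.161 − 1/0.194)/(4πk) = 1.057/(4π·14.5) = 0.005798 K/W
  R_fibreglass batt = (1/0.194 − 1/0.279)/(4πk) = 1.570/(4π·0.0436) = 2.866 K/W
  R_polyurethane foam = (1/0.279 − 1/0.462)/(4πk) = 1.420/(4π·0.0280) = 4.035 K/W
ΣR = 0.006837 + 0.005798 + 2.866 + 4.035 = 6.914 K/W
Q = ΔT/ΣR = (-188 °C − 20 °C)/6.914 = -30.08 W
From the inner boundary to the fibreglass batt/polyurethane foam interface, ΣR_partial = 2.879 K/W.
T_interface = T_in − Q·ΣR_partial = -188 °C − (-30.08)(2.879) = -101 °C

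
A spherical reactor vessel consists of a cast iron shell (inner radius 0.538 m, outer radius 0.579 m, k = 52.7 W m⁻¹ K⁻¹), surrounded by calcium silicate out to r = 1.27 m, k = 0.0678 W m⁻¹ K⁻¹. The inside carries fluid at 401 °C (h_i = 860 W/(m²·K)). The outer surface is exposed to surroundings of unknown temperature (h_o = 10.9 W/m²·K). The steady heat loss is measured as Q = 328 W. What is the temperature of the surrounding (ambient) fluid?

Sum the resistances:
  R_conv,in = 1/(4πr²h) = 1/(4π·0.538²·860) = 3.197×10^-4 K/W
  R_cast iron = (1/0.538 − 1/0.579)/(4πk) = 0.1316/(4π·52.7) = 1.987×10^-4 K/W
  R_calcium silicate = (1/0.579 − 1/1.27)/(4πk) = 0.9397/(4π·0.0678) = 1.103 K/W
  R_conv,out = 1/(4πr²h) = 1/(4π·1.27²·10.9) = 0.004526 K/W
ΣR = 1.108 K/W
ΔT = Q·ΣR = 328 × 1.108 = 363.4 K
Heat flows outward, so T_out = T_in − ΔT = 401 − 363.4 = 37.6 °C

T_out = 37.6 °C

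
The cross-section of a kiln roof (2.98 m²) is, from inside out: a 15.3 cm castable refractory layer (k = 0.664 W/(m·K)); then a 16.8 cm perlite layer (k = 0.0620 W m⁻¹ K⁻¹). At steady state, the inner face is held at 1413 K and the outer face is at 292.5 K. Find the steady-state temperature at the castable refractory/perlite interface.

T = 1325 K

Treat each layer as a resistance in series:
  R_castable refractory = L/(kA) = 0.153/(0.664·2.98) = 0.07732 K/W
  R_perlite = L/(kA) = 0.168/(0.0620·2.98) = 0.9093 K/W
ΣR = 0.07732 + 0.9093 = 0.9866 K/W
Q = ΔT/ΣR = (1413 K − 292.5 K)/0.9866 = 1136 W
From the inner boundary to the castable refractory/perlite interface, ΣR_partial = 0.07732 K/W.
T_interface = T_in − Q·ΣR_partial = 1413 K − (1136)(0.07732) = 1325 K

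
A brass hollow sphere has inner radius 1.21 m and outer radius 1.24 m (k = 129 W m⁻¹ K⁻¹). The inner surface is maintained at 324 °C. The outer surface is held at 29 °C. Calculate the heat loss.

Q = 23900 kW

Q = 4πk·ΔT/(1/r₁ − 1/r₂) = 4π × 129 × 295 / (1/1.21 − 1/1.24) = 2.39×10^7 W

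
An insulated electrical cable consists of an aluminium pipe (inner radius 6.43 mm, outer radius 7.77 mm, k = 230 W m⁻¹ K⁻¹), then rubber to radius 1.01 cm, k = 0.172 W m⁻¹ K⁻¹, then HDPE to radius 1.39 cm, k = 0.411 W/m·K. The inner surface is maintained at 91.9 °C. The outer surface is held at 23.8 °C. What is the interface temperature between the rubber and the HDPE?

T = 46.8 °C

Treat each layer as a resistance in series:
  R'_aluminium = ln(0.00777/0.00643)/(2πk) = 0.1893/(2π·230) = 1.310×10^-4 m·K/W
  R'_rubber = ln(0.0101/0.00777)/(2πk) = 0.2623/(2π·0.172) = 0.2427 m·K/W
  R'_HDPE = ln(0.0139/0.0101)/(2πk) = 0.3194/(2π·0.411) = 0.1237 m·K/W
ΣR = 1.310×10^-4 + 0.2427 + 0.1237 = 0.3665 m·K/W
Q' = ΔT/ΣR = (91.9 °C − 23.8 °C)/0.3665 = 185.8 W/m
From the inner boundary to the rubber/HDPE interface, ΣR_partial = 0.2428 m·K/W.
T_interface = T_in − Q'·ΣR_partial = 91.9 °C − (185.8)(0.2428) = 46.8 °C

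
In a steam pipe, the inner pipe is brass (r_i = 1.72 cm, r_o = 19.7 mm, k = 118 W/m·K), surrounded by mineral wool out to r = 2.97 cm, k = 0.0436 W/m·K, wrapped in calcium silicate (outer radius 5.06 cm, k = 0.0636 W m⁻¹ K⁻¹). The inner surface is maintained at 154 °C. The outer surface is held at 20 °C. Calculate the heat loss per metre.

Resistance network (inner→outer):
  R'_brass = ln(0.0197/0.0172)/(2πk) = 0.1357/(2π·118) = 1.830×10^-4 m·K/W
  R'_mineral wool = ln(0.0297/0.0197)/(2πk) = 0.4105/(2π·0.0436) = 1.499 m·K/W
  R'_calcium silicate = ln(0.0506/0.0297)/(2πk) = 0.5328/(2π·0.0636) = 1.333 m·K/W
ΣR = 1.830×10^-4 + 1.499 + 1.333 = 2.832 m·K/W
Q' = ΔT/ΣR = (154 °C − 20 °C)/2.832 = 47.3 W/m

Q' = 47.3 W/m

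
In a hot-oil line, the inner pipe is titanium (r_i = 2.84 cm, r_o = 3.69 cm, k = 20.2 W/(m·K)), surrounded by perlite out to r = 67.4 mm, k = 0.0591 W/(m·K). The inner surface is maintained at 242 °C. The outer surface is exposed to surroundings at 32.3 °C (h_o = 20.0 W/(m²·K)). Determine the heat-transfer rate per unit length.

Treat each layer as a resistance in series:
  R'_titanium = ln(0.0369/0.0284)/(2πk) = 0.2618/(2π·20.2) = 0.002063 m·K/W
  R'_perlite = ln(0.0674/0.0369)/(2πk) = 0.6024/(2π·0.0591) = 1.622 m·K/W
  R'_conv,out = 1/(2πr h) = 1/(2π·0.0674·20.0) = 0.1181 m·K/W
ΣR = 0.002063 + 1.622 + 0.1181 = 1.742 m·K/W
Q' = ΔT/ΣR = (242 °C − 32.3 °C)/1.742 = 120 W/m

Q' = 120 W/m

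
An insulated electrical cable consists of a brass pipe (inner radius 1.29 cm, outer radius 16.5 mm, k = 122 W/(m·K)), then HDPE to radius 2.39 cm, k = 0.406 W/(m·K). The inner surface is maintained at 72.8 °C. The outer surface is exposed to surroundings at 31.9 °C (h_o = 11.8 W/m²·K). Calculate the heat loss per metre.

Q' = 57.6 W/m

Resistance network (inner→outer):
  R'_brass = ln(0.0165/0.0129)/(2πk) = 0.2461/(2π·122) = 3.211×10^-4 m·K/W
  R'_HDPE = ln(0.0239/0.0165)/(2πk) = 0.3705/(2π·0.406) = 0.1452 m·K/W
  R'_conv,out = 1/(2πr h) = 1/(2π·0.0239·11.8) = 0.5643 m·K/W
ΣR = 3.211×10^-4 + 0.1452 + 0.5643 = 0.7098 m·K/W
Q' = ΔT/ΣR = (72.8 °C − 31.9 °C)/0.7098 = 57.6 W/m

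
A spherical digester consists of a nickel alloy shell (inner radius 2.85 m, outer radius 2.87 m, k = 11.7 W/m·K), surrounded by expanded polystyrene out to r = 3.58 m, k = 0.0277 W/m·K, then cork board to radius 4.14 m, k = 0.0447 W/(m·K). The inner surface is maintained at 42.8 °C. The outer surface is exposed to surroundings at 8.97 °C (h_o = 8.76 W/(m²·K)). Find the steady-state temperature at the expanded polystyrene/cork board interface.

Series thermal resistances, inner to outer:
  R_nickel alloy = (1/2.85 − 1/2.87)/(4πk) = 0.002445/(4π·11.7) = 1.663×10^-5 K/W
  R_expanded polystyrene = (1/2.87 − 1/3.58)/(4πk) = 0.06910/(4π·0.0277) = 0.1985 K/W
  R_cork board = (1/3.58 − 1/4.14)/(4πk) = 0.03778/(4π·0.0447) = 0.06726 K/W
  R_conv,out = 1/(4πr²h) = 1/(4π·4.14²·8.76) = 5.300×10^-4 K/W
ΣR = 1.663×10^-5 + 0.1985 + 0.06726 + 5.300×10^-4 = 0.2663 K/W
Q = ΔT/ΣR = (42.8 °C − 8.97 °C)/0.2663 = 127.0 W
From the inner boundary to the expanded polystyrene/cork board interface, ΣR_partial = 0.1985 K/W.
T_interface = T_in − Q·ΣR_partial = 42.8 °C − (127.0)(0.1985) = 17.6 °C

T = 17.6 °C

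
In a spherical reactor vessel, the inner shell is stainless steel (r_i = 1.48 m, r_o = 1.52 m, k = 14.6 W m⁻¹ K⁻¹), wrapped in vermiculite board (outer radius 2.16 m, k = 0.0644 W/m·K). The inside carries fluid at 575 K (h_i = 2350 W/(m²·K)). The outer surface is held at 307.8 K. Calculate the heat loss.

Resistance network (inner→outer):
  R_conv,in = 1/(4πr²h) = 1/(4π·1.48²·2350) = 1.546×10^-5 K/W
  R_stainless steel = (1/1.48 − 1/1.52)/(4πk) = 0.01778/(4π·14.6) = 9.692×10^-5 K/W
  R_vermiculite board = (1/1.52 − 1/2.16)/(4πk) = 0.1949/(4π·0.0644) = 0.2409 K/W
ΣR = 1.546×10^-5 + 9.692×10^-5 + 0.2409 = 0.2410 K/W
Q = ΔT/ΣR = (575 K − 307.8 K)/0.2410 = 1110 W

Q = 1110 W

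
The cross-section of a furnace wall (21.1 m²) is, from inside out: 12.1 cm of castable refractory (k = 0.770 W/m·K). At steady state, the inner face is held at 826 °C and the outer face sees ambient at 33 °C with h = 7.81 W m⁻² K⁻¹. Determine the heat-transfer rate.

Q = 58700 W

Treat each layer as a resistance in series:
  R_castable refractory = L/(kA) = 0.121/(0.770·21.1) = 0.007448 K/W
  R_conv,out = 1/(hA) = 1/(7.81·21.1) = 0.006068 K/W
ΣR = 0.007448 + 0.006068 = 0.01352 K/W
Q = ΔT/ΣR = (826 °C − 33 °C)/0.01352 = 58700 W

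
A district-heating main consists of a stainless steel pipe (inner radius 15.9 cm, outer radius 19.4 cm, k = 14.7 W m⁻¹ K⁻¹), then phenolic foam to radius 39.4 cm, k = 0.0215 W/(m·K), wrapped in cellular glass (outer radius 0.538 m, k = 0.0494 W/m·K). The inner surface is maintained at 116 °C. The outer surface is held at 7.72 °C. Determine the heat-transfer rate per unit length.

Series thermal resistances, inner to outer:
  R'_stainless steel = ln(0.194/0.159)/(2πk) = 0.1990/(2π·14.7) = 0.002154 m·K/W
  R'_phenolic foam = ln(0.394/0.194)/(2πk) = 0.7085/(2π·0.0215) = 5.245 m·K/W
  R'_cellular glass = ln(0.538/0.394)/(2πk) = 0.3115/(2π·0.0494) = 1.004 m·K/W
ΣR = 0.002154 + 5.245 + 1.004 = 6.251 m·K/W
Q' = ΔT/ΣR = (116 °C − 7.72 °C)/6.251 = 17.3 W/m

Q' = 17.3 W/m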